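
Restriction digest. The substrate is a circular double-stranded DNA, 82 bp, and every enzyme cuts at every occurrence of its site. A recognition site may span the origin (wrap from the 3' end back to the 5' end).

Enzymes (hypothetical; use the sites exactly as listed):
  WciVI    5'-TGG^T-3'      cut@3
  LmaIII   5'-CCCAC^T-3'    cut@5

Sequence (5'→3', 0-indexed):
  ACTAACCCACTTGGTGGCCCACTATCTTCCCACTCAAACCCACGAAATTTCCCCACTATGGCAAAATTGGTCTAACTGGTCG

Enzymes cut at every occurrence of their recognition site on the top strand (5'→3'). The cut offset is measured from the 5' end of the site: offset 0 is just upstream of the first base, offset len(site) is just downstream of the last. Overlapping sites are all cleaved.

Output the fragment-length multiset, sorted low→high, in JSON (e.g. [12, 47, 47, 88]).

[4,8,9,11,13,14,23]

Per-enzyme occurrences:
  WciVI TGGT/3: at [11, 67, 76] ⇒ [14, 70, 79]
  LmaIII CCCACT/5: at [5, 17, 28, 51] ⇒ [10, 22, 33, 56]

Pooled cuts: [10, 14, 22, 33, 56, 70, 79]

Fragment lengths:
  10→14: 4 bp
  14→22: 8 bp
  22→33: 11 bp
  33→56: 23 bp
  56→70: 14 bp
  70→79: 9 bp
  79→10 (wrap): 82-79+10 = 13 bp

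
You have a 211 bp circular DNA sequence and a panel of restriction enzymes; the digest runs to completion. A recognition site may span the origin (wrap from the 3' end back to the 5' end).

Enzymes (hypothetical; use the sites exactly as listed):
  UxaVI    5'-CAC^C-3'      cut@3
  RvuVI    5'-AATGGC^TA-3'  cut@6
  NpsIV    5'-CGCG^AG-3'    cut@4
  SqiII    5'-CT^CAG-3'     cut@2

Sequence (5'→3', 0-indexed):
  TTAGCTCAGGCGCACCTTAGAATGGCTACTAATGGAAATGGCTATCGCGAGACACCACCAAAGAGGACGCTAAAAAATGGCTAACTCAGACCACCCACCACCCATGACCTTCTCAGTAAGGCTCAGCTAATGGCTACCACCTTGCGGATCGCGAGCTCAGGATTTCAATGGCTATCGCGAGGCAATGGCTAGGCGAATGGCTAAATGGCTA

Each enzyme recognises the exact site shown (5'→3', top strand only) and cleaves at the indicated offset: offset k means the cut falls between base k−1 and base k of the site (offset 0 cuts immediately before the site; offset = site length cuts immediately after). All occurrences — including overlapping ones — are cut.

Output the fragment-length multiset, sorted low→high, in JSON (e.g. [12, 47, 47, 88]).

[3,3,4,4,5,6,6,7,7,8,8,8,9,10,10,11,11,12,12,13,15,16,23]

Per-enzyme occurrences:
  UxaVI CACC/3: at [12, 52, 55, 91, 95, 98, 137] ⇒ [15, 55, 58, 94, 98, 101, 140]
  RvuVI AATGGCTA/6: at [20, 36, 75, 128, 166, 183, 195, 203] ⇒ [26, 42, 81, 134, 172, 189, 201, 209]
  NpsIV CGCGAG/4: at [45, 149, 175] ⇒ [49, 153, 179]
  SqiII CTCAG/2: at [4, 84, 111, 121, 155] ⇒ [6, 86, 113, 123, 157]

All cut coordinates (distinct, sorted): [6, 15, 26, 42, 49, 55, 58, 81, 86, 94, 98, 101, 113, 123, 134, 140, 153, 157, 172, 179, 189, 201, 209]

Fragment lengths:
  6→15: 9 bp
  15→26: 11 bp
  26→42: 16 bp
  42→49: 7 bp
  49→55: 6 bp
  55→58: 3 bp
  58→81: 23 bp
  81→86: 5 bp
  86→94: 8 bp
  94→98: 4 bp
  98→101: 3 bp
  101→113: 12 bp
  113→123: 10 bp
  123→134: 11 bp
  134→140: 6 bp
  140→153: 13 bp
  153→157: 4 bp
  157→172: 15 bp
  172→179: 7 bp
  179→189: 10 bp
  189→201: 12 bp
  201→209: 8 bp
  209→6 (wrap): 211-209+6 = 8 bp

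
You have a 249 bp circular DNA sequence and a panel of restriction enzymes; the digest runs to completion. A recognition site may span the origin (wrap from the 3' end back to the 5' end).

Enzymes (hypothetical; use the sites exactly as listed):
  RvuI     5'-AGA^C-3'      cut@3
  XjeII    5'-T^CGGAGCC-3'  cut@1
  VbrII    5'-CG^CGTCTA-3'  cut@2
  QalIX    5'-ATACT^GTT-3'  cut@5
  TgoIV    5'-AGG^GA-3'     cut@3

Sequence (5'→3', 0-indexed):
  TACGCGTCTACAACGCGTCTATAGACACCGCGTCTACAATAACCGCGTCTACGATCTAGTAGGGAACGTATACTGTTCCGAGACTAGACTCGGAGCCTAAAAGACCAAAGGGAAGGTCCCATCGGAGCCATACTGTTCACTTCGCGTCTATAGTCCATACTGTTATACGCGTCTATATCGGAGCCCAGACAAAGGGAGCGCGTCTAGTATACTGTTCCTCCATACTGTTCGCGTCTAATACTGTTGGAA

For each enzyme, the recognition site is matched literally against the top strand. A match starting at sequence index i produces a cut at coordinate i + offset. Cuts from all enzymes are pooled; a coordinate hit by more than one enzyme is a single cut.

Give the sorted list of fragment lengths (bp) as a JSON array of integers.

[2,5,5,5,5,6,7,8,9,9,10,10,11,11,11,11,11,11,12,13,13,14,15,17,18]

Scan for sites:
  RvuI AGAC/3: at [22, 80, 85, 101, 186] ⇒ [25, 83, 88, 104, 189]
  XjeII TCGGAGCC/1: at [89, 121, 177] ⇒ [90, 122, 178]
  VbrII CGCGTCTA/2: at [2, 13, 28, 43, 142, 167, 198, 229] ⇒ [4, 15, 30, 45, 144, 169, 200, 231]
  QalIX ATACTGTT/5: at [69, 129, 156, 208, 221, 237] ⇒ [74, 134, 161, 213, 226, 242]
  TgoIV AGGGA/3: at [60, 108, 192] ⇒ [63, 111, 195]

Pooled cuts: [4, 15, 25, 30, 45, 63, 74, 83, 88, 90, 104, 111, 122, 134, 144, 161, 169, 178, 189, 195, 200, 213, 226, 231, 242]

Fragment lengths:
  4→15: 11 bp
  15→25: 10 bp
  25→30: 5 bp
  30→45: 15 bp
  45→63: 18 bp
  63→74: 11 bp
  74→83: 9 bp
  83→88: 5 bp
  88→90: 2 bp
  90→104: 14 bp
  104→111: 7 bp
  111→122: 11 bp
  122→134: 12 bp
  134→144: 10 bp
  144→161: 17 bp
  161→169: 8 bp
  169→178: 9 bp
  178→189: 11 bp
  189→195: 6 bp
  195→200: 5 bp
  200→213: 13 bp
  213→226: 13 bp
  226→231: 5 bp
  231→242: 11 bp
  242→4 (wrap): 249-242+4 = 11 bp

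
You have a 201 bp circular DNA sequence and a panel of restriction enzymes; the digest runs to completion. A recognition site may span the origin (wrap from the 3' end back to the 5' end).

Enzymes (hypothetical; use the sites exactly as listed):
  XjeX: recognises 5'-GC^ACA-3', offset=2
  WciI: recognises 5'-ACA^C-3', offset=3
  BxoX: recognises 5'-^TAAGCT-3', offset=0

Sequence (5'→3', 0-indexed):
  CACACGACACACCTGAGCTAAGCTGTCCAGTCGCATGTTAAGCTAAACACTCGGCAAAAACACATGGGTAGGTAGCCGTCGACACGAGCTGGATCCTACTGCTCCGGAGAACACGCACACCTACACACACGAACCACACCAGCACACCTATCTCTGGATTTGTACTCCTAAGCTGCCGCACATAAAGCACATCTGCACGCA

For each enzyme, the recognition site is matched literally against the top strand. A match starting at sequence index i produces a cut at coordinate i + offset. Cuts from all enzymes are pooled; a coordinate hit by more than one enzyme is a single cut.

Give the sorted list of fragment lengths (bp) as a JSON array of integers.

[2,2,2,2,3,3,3,3,5,5,6,7,9,9,11,11,12,13,20,22,22,29]

Site scan:
  XjeX GCACA/2: at [114, 141, 177, 186, 198] ⇒ [116, 143, 179, 188, 200]
  WciI ACAC/3: at [1, 6, 8, 46, 59, 81, 110, 116, 122, 124, 126, 135, 143, 200] ⇒ [2, 4, 9, 11, 49, 62, 84, 113, 119, 125, 127, 129, 138, 146]
  BxoX TAAGCT/0: at [18, 38, 168] ⇒ [18, 38, 168]

Pooled cuts: [2, 4, 9, 11, 18, 38, 49, 62, 84, 113, 116, 119, 125, 127, 129, 138, 143, 146, 168, 179, 188, 200]

Fragment lengths:
  2→4: 2 bp
  4→9: 5 bp
  9→11: 2 bp
  11→18: 7 bp
  18→38: 20 bp
  38→49: 11 bp
  49→62: 13 bp
  62→84: 22 bp
  84→113: 29 bp
  113→116: 3 bp
  116→119: 3 bp
  119→125: 6 bp
  125→127: 2 bp
  127→129: 2 bp
  129→138: 9 bp
  138→143: 5 bp
  143→146: 3 bp
  146→168: 22 bp
  168→179: 11 bp
  179→188: 9 bp
  188→200: 12 bp
  200→2 (wrap): 201-200+2 = 3 bp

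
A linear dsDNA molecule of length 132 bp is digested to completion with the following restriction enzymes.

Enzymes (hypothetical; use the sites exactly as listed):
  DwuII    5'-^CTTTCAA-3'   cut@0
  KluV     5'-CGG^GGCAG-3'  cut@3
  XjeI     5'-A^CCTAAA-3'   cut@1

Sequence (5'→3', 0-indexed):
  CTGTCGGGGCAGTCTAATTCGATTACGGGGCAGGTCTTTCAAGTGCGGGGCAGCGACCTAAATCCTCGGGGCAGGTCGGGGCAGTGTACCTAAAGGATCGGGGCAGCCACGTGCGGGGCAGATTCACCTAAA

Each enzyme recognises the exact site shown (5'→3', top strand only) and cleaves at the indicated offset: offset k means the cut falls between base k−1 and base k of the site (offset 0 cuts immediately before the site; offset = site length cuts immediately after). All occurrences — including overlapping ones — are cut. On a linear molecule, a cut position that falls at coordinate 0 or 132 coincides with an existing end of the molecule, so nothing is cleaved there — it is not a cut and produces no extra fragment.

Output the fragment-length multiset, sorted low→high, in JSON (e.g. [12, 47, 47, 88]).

[6,7,7,8,9,10,10,13,13,13,15,21]

Site scan:
  DwuII (CTTTCAA, off=0): starts [35] → cuts [35]
  KluV (CGGGGCAG, off=3): starts [4, 25, 45, 66, 76, 98, 113] → cuts [7, 28, 48, 69, 79, 101, 116]
  XjeI (ACCTAAA, off=1): starts [55, 87, 125] → cuts [56, 88, 126]

All cut coordinates (distinct, sorted): [7, 28, 35, 48, 56, 69, 79, 88, 101, 116, 126]

Fragment lengths:
  [0,7): 7 bp
  [7,28): 21 bp
  [28,35): 7 bp
  [35,48): 13 bp
  [48,56): 8 bp
  [56,69): 13 bp
  [69,79): 10 bp
  [79,88): 9 bp
  [88,101): 13 bp
  [101,116): 15 bp
  [116,126): 10 bp
  [126,132): 6 bp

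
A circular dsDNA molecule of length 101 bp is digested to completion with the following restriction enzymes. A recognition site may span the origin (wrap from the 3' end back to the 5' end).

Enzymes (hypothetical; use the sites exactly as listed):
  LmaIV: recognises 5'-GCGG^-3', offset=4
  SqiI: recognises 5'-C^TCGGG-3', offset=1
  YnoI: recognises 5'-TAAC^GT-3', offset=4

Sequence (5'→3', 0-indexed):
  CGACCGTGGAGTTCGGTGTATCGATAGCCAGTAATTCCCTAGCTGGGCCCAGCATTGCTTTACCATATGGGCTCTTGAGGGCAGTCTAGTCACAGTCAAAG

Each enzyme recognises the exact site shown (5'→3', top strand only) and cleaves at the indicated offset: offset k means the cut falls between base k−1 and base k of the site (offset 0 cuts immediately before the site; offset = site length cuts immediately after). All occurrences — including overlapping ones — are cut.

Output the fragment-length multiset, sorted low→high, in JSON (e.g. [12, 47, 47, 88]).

Scan for sites:
  LmaIV (GCGG, off=4): no sites
  SqiI (CTCGGG, off=1): no sites
  YnoI (TAACGT, off=4): no sites

Pooled cuts: ∅

Fragment lengths:
  no cuts → one circular fragment of 101 bp

[101]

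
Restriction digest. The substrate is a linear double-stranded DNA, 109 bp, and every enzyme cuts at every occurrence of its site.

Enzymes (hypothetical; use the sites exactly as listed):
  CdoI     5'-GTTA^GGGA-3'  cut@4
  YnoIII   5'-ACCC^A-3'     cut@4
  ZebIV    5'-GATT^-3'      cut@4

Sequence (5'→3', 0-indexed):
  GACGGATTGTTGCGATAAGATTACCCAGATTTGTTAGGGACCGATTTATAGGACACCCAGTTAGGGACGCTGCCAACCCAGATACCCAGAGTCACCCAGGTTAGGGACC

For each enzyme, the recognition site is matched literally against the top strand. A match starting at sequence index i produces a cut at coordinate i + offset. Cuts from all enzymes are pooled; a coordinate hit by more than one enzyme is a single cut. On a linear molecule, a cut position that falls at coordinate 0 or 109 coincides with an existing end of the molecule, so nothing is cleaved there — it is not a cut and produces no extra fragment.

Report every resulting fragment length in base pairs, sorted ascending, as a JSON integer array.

Site scan:
  CdoI GTTAGGGA/4: at [32, 59, 99] ⇒ [36, 63, 103]
  YnoIII ACCCA/4: at [22, 54, 75, 83, 93] ⇒ [26, 58, 79, 87, 97]
  ZebIV GATT/4: at [4, 18, 27, 42] ⇒ [8, 22, 31, 46]

Pooled cuts: [8, 22, 26, 31, 36, 46, 58, 63, 79, 87, 97, 103]

Fragment lengths:
  [0,8): 8 bp
  [8,22): 14 bp
  [22,26): 4 bp
  [26,31): 5 bp
  [31,36): 5 bp
  [36,46): 10 bp
  [46,58): 12 bp
  [58,63): 5 bp
  [63,79): 16 bp
  [79,87): 8 bp
  [87,97): 10 bp
  [97,103): 6 bp
  [103,109): 6 bp

[4,5,5,5,6,6,8,8,10,10,12,14,16]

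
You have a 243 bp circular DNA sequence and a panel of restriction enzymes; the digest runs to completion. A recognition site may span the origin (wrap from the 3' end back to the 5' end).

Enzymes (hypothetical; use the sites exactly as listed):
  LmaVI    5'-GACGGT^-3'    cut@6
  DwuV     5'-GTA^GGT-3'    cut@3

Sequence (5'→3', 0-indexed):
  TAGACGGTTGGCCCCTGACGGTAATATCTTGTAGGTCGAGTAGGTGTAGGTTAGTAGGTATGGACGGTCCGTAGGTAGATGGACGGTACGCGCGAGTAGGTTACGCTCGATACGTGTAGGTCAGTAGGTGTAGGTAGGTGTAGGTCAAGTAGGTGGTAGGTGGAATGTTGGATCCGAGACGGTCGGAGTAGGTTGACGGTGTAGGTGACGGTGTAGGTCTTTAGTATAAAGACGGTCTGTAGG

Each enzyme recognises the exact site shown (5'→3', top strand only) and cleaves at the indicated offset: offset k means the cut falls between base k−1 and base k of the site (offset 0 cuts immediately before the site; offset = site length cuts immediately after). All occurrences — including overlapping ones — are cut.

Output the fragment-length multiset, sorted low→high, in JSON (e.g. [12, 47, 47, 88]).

[3,3,4,5,5,6,6,6,7,7,8,8,9,9,9,10,10,11,11,12,14,14,20,21,25]

Site scan:
  LmaVI GACGGT/6: at [2, 16, 62, 81, 177, 194, 206, 230] ⇒ [8, 22, 68, 87, 183, 200, 212, 236]
  DwuV GTAGGT/3: at [30, 39, 45, 53, 70, 95, 115, 123, 129, 133, 139, 148, 155, 187, 200, 212, 238] ⇒ [33, 42, 48, 56, 73, 98, 118, 126, 132, 136, 142, 151, 158, 190, 203, 215, 241]

All cut coordinates (distinct, sorted): [8, 22, 33, 42, 48, 56, 68, 73, 87, 98, 118, 126, 132, 136, 142, 151, 158, 183, 190, 200, 203, 212, 215, 236, 241]

Fragments:
  8→22: 14 bp
  22→33: 11 bp
  33→42: 9 bp
  42→48: 6 bp
  48→56: 8 bp
  56→68: 12 bp
  68→73: 5 bp
  73→87: 14 bp
  87→98: 11 bp
  98→118: 20 bp
  118→126: 8 bp
  126→132: 6 bp
  132→136: 4 bp
  136→142: 6 bp
  142→151: 9 bp
  151→158: 7 bp
  158→183: 25 bp
  183→190: 7 bp
  190→200: 10 bp
  200→203: 3 bp
  203→212: 9 bp
  212→215: 3 bp
  215→236: 21 bp
  236→241: 5 bp
  241→8 (wrap): 243-241+8 = 10 bp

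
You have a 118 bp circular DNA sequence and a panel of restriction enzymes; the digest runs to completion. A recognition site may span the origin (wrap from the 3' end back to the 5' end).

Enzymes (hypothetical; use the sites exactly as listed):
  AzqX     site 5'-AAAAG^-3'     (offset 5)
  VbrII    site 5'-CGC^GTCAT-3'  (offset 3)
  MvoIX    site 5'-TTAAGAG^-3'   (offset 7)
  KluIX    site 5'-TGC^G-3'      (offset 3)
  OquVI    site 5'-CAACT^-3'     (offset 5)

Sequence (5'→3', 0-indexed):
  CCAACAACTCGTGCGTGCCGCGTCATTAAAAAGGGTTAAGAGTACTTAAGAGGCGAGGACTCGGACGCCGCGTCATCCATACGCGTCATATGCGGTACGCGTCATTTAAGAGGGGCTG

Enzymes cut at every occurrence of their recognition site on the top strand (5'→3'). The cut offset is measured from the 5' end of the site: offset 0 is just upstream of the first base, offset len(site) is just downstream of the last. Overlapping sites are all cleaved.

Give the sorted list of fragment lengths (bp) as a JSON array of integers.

Site scan:
  AzqX (AAAAG, off=5): starts [28] → cuts [33]
  VbrII (CGCGTCAT, off=3): starts [18, 68, 81, 97] → cuts [21, 71, 84, 100]
  MvoIX (TTAAGAG, off=7): starts [35, 45, 105] → cuts [42, 52, 112]
  KluIX (TGCG, off=3): starts [11, 90] → cuts [14, 93]
  OquVI (CAACT, off=5): starts [4] → cuts [9]

Pooled cuts: [9, 14, 21, 33, 42, 52, 71, 84, 93, 100, 112]

Fragment lengths:
  9→14: 5 bp
  14→21: 7 bp
  21→33: 12 bp
  33→42: 9 bp
  42→52: 10 bp
  52→71: 19 bp
  71→84: 13 bp
  84→93: 9 bp
  93→100: 7 bp
  100→112: 12 bp
  112→9 (wrap): 118-112+9 = 15 bp

[5,7,7,9,9,10,12,12,13,15,19]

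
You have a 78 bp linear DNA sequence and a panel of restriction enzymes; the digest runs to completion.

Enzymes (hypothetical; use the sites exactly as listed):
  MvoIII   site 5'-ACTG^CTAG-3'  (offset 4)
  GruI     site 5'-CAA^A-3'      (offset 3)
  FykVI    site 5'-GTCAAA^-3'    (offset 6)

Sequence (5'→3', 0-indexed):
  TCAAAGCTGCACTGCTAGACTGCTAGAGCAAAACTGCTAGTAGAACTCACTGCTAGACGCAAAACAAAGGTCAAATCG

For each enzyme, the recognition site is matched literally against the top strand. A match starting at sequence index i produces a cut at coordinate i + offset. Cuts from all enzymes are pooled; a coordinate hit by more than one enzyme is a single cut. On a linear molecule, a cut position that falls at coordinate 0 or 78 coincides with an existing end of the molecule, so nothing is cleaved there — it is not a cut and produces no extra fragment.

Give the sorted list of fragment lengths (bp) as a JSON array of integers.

Scan for sites:
  MvoIII ACTGCTAG/4: at [10, 18, 32, 48] ⇒ [14, 22, 36, 52]
  GruI CAAA/3: at [1, 28, 59, 64, 71] ⇒ [4, 31, 62, 67, 74]
  FykVI GTCAAA/6: at [69] ⇒ [75]

Pooled cuts: [4, 14, 22, 31, 36, 52, 62, 67, 74, 75]

Fragments:
  [0,4): 4 bp
  [4,14): 10 bp
  [14,22): 8 bp
  [22,31): 9 bp
  [31,36): 5 bp
  [36,52): 16 bp
  [52,62): 10 bp
  [62,67): 5 bp
  [67,74): 7 bp
  [74,75): 1 bp
  [75,78): 3 bp

[1,3,4,5,5,7,8,9,10,10,16]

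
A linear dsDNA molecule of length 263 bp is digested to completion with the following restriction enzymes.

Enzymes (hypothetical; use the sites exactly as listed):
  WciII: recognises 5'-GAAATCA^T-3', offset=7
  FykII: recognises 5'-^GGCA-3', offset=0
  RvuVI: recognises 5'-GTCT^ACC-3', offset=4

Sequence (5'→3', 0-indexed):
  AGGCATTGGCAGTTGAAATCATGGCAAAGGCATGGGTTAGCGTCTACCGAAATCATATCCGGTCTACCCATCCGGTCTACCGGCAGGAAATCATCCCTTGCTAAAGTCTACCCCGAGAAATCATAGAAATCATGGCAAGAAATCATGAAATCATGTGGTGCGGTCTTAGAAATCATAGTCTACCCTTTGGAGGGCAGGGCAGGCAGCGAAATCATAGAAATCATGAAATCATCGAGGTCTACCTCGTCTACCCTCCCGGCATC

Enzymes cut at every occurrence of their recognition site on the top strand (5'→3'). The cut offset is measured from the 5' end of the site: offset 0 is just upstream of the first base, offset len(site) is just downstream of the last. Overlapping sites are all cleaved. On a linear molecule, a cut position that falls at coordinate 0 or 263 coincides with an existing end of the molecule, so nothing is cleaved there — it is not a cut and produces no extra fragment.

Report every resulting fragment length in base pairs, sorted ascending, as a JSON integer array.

Scan for sites:
  WciII (GAAATCAT, off=7): starts [14, 48, 86, 116, 125, 138, 146, 168, 207, 216, 224] → cuts [21, 55, 93, 123, 132, 145, 153, 175, 214, 223, 231]
  FykII (GGCA, off=0): starts [1, 7, 22, 28, 81, 133, 192, 197, 201, 257] → cuts [1, 7, 22, 28, 81, 133, 192, 197, 201, 257]
  RvuVI (GTCTACC, off=4): starts [41, 61, 74, 105, 177, 236, 245] → cuts [45, 65, 78, 109, 181, 240, 249]

All cut coordinates (distinct, sorted): [1, 7, 21, 22, 28, 45, 55, 65, 78, 81, 93, 109, 123, 132, 133, 145, 153, 175, 181, 192, 197, 201, 214, 223, 231, 240, 249, 257]

Fragment lengths:
  [0,1): 1 bp
  [1,7): 6 bp
  [7,21): 14 bp
  [21,22): 1 bp
  [22,28): 6 bp
  [28,45): 17 bp
  [45,55): 10 bp
  [55,65): 10 bp
  [65,78): 13 bp
  [78,81): 3 bp
  [81,93): 12 bp
  [93,109): 16 bp
  [109,123): 14 bp
  [123,132): 9 bp
  [132,133): 1 bp
  [133,145): 12 bp
  [145,153): 8 bp
  [153,175): 22 bp
  [175,181): 6 bp
  [181,192): 11 bp
  [192,197): 5 bp
  [197,201): 4 bp
  [201,214): 13 bp
  [214,223): 9 bp
  [223,231): 8 bp
  [231,240): 9 bp
  [240,249): 9 bp
  [249,257): 8 bp
  [257,263): 6 bp

[1,1,1,3,4,5,6,6,6,6,8,8,8,9,9,9,9,10,10,11,12,12,13,13,14,14,16,17,22]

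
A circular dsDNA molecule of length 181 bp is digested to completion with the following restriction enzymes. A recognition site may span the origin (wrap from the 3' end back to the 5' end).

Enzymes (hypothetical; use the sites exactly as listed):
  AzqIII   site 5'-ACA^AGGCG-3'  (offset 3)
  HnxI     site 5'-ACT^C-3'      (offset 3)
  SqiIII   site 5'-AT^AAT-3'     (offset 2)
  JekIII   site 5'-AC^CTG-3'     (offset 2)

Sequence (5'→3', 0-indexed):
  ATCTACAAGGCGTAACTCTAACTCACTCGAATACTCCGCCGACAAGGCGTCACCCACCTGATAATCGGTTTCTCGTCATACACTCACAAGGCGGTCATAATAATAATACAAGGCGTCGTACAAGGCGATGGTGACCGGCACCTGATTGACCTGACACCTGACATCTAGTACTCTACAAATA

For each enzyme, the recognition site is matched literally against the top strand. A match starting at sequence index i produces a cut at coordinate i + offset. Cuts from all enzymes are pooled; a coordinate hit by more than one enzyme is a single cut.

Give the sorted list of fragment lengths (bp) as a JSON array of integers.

Per-enzyme occurrences:
  AzqIII (ACAAGGCG, off=3): starts [4, 41, 85, 107, 119] → cuts [7, 44, 88, 110, 122]
  HnxI (ACTC, off=3): starts [14, 20, 24, 32, 81, 169] → cuts [17, 23, 27, 35, 84, 172]
  SqiIII (ATAAT, off=2): starts [60, 96, 99, 102, 178] → cuts [62, 98, 101, 104, 180]
  JekIII (ACCTG, off=2): starts [55, 139, 148, 155] → cuts [57, 141, 150, 157]

Pooled cuts: [7, 17, 23, 27, 35, 44, 57, 62, 84, 88, 98, 101, 104, 110, 122, 141, 150, 157, 172, 180]

Fragment lengths:
  7→17: 10 bp
  17→23: 6 bp
  23→27: 4 bp
  27→35: 8 bp
  35→44: 9 bp
  44→57: 13 bp
  57→62: 5 bp
  62→84: 22 bp
  84→88: 4 bp
  88→98: 10 bp
  98→101: 3 bp
  101→104: 3 bp
  104→110: 6 bp
  110→122: 12 bp
  122→141: 19 bp
  141→150: 9 bp
  150→157: 7 bp
  157→172: 15 bp
  172→180: 8 bp
  180→7 (wrap): 181-180+7 = 8 bp

[3,3,4,4,5,6,6,7,8,8,8,9,9,10,10,12,13,15,19,22]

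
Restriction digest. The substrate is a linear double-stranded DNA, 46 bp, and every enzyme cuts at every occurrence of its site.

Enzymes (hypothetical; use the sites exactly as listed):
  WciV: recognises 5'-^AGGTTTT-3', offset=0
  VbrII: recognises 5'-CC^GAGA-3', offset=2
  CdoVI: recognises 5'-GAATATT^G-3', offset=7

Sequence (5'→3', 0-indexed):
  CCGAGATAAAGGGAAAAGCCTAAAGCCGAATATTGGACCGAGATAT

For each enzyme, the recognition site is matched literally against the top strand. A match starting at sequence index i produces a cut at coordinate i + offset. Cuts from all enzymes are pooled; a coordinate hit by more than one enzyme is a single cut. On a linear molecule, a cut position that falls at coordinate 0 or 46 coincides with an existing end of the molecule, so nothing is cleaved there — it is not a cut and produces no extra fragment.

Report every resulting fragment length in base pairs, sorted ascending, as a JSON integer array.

Scan for sites:
  WciV (AGGTTTT, off=0): no sites
  VbrII (CCGAGA, off=2): starts [0, 37] → cuts [2, 39]
  CdoVI (GAATATTG, off=7): starts [27] → cuts [34]

All cut coordinates (distinct, sorted): [2, 34, 39]

Fragments:
  [0,2): 2 bp
  [2,34): 32 bp
  [34,39): 5 bp
  [39,46): 7 bp

[2,5,7,32]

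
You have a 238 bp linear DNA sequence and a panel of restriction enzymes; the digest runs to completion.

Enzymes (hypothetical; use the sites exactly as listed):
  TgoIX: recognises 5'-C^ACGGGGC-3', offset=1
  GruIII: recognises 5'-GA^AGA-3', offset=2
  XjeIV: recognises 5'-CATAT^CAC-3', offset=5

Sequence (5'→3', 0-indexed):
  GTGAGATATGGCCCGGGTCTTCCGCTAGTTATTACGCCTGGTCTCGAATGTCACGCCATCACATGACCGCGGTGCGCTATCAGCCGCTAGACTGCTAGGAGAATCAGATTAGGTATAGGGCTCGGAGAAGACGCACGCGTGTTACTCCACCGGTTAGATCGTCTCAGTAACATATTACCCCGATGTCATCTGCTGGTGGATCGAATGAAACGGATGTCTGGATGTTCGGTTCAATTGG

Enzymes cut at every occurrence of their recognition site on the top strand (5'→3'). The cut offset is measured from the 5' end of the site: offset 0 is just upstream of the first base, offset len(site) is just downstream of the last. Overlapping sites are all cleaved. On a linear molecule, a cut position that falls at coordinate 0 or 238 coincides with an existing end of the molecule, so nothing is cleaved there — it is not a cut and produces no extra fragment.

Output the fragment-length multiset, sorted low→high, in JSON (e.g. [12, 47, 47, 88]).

Scan for sites:
  TgoIX (CACGGGGC, off=1): no sites
  GruIII GAAGA/2: at [126] ⇒ [128]
  XjeIV (CATATCAC, off=5): no sites

All cut coordinates (distinct, sorted): [128]

Fragment lengths:
  [0,128): 128 bp
  [128,238): 110 bp

[110,128]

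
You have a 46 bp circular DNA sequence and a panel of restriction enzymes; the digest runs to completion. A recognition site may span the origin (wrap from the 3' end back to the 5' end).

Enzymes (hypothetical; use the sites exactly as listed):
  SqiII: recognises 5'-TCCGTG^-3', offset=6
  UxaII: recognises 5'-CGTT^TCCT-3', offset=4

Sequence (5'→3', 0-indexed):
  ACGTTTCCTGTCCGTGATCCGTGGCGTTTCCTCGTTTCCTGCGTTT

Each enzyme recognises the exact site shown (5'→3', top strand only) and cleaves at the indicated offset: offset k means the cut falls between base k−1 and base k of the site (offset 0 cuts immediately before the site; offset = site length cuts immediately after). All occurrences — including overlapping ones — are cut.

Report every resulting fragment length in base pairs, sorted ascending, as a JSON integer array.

Scan for sites:
  SqiII (TCCGTG, off=6): starts [10, 17] → cuts [16, 23]
  UxaII (CGTTTCCT, off=4): starts [1, 24, 32] → cuts [5, 28, 36]

Pooled cuts: [5, 16, 23, 28, 36]

Fragment lengths:
  5→16: 11 bp
  16→23: 7 bp
  23→28: 5 bp
  28→36: 8 bp
  36→5 (wrap): 46-36+5 = 15 bp

[5,7,8,11,15]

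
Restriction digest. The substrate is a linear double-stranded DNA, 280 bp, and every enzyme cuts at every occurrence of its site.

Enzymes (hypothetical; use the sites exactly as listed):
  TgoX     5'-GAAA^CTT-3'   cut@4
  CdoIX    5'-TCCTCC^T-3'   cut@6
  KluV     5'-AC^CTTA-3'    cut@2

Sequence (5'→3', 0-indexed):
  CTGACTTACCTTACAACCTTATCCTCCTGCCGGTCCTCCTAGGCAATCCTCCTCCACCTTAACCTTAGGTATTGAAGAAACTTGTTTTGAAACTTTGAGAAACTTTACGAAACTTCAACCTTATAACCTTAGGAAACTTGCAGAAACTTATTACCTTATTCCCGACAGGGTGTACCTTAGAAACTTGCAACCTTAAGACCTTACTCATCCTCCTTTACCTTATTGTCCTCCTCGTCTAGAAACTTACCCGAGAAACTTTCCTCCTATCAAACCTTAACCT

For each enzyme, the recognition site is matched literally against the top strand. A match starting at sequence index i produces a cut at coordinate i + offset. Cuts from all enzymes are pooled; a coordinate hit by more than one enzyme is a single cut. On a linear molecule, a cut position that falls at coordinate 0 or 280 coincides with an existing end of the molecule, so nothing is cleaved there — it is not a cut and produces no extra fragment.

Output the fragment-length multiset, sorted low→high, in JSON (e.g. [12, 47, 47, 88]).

[5,5,6,7,8,8,8,8,8,8,8,8,9,9,9,10,10,10,10,11,12,12,13,13,13,14,17,21]

Site scan:
  TgoX GAAACTT/4: at [76, 88, 98, 108, 132, 142, 179, 238, 251] ⇒ [80, 92, 102, 112, 136, 146, 183, 242, 255]
  CdoIX TCCTCCT/6: at [21, 33, 46, 207, 225, 258] ⇒ [27, 39, 52, 213, 231, 264]
  KluV ACCTTA/2: at [7, 15, 55, 61, 117, 125, 152, 173, 189, 197, 216, 270] ⇒ [9, 17, 57, 63, 119, 127, 154, 175, 191, 199, 218, 272]

Pooled cuts: [9, 17, 27, 39, 52, 57, 63, 80, 92, 102, 112, 119, 127, 136, 146, 154, 175, 183, 191, 199, 213, 218, 231, 242, 255, 264, 272]

Fragment lengths:
  [0,9): 9 bp
  [9,17): 8 bp
  [17,27): 10 bp
  [27,39): 12 bp
  [39,52): 13 bp
  [52,57): 5 bp
  [57,63): 6 bp
  [63,80): 17 bp
  [80,92): 12 bp
  [92,102): 10 bp
  [102,112): 10 bp
  [112,119): 7 bp
  [119,127): 8 bp
  [127,136): 9 bp
  [136,146): 10 bp
  [146,154): 8 bp
  [154,175): 21 bp
  [175,183): 8 bp
  [183,191): 8 bp
  [191,199): 8 bp
  [199,213): 14 bp
  [213,218): 5 bp
  [218,231): 13 bp
  [231,242): 11 bp
  [242,255): 13 bp
  [255,264): 9 bp
  [264,272): 8 bp
  [272,280): 8 bp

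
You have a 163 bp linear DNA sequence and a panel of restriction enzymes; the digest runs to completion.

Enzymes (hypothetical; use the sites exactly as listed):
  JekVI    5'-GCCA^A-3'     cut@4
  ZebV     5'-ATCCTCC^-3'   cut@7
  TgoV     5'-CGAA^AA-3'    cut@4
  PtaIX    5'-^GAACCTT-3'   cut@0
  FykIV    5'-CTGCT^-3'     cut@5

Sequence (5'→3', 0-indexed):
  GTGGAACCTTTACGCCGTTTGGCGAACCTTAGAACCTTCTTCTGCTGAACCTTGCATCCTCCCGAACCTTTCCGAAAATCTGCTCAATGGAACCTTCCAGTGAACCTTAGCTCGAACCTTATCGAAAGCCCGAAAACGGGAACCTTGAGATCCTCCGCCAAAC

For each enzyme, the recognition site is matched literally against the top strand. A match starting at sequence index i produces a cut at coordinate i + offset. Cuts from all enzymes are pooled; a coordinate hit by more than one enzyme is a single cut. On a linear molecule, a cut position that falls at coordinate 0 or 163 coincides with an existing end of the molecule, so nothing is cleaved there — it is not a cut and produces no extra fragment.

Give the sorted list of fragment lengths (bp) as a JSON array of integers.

[1,3,3,4,5,5,8,8,12,12,13,15,16,17,20,21]

Scan for sites:
  JekVI (GCCAA, off=4): starts [156] → cuts [160]
  ZebV (ATCCTCC, off=7): starts [55, 149] → cuts [62, 156]
  TgoV (CGAAAA, off=4): starts [72, 130] → cuts [76, 134]
  PtaIX (GAACCTT, off=0): starts [3, 23, 31, 46, 63, 89, 101, 113, 139] → cuts [3, 23, 31, 46, 63, 89, 101, 113, 139]
  FykIV (CTGCT, off=5): starts [41, 79] → cuts [46, 84]

All cut coordinates (distinct, sorted): [3, 23, 31, 46, 62, 63, 76, 84, 89, 101, 113, 134, 139, 156, 160]

Fragments:
  [0,3): 3 bp
  [3,23): 20 bp
  [23,31): 8 bp
  [31,46): 15 bp
  [46,62): 16 bp
  [62,63): 1 bp
  [63,76): 13 bp
  [76,84): 8 bp
  [84,89): 5 bp
  [89,101): 12 bp
  [101,113): 12 bp
  [113,134): 21 bp
  [134,139): 5 bp
  [139,156): 17 bp
  [156,160): 4 bp
  [160,163): 3 bp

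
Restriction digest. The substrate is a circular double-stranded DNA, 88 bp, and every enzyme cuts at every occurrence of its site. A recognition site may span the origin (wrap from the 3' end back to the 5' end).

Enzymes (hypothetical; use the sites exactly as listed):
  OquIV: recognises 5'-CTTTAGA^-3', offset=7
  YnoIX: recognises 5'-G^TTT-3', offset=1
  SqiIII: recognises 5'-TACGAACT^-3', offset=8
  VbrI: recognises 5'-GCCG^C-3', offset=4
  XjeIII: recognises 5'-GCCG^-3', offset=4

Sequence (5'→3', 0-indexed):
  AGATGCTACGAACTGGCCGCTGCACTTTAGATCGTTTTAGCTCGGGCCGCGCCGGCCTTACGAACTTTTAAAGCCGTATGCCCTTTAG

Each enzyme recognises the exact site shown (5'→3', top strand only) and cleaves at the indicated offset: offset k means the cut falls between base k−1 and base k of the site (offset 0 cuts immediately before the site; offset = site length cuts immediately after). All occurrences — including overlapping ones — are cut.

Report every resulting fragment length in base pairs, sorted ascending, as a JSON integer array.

Site scan:
  OquIV CTTTAGA/7: at [24, 82] ⇒ [1, 31]
  YnoIX GTTT/1: at [33] ⇒ [34]
  SqiIII TACGAACT/8: at [6, 58] ⇒ [14, 66]
  VbrI GCCGC/4: at [15, 45] ⇒ [19, 49]
  XjeIII GCCG/4: at [15, 45, 50, 72] ⇒ [19, 49, 54, 76]

Pooled cuts: [1, 14, 19, 31, 34, 49, 54, 66, 76]

Fragment lengths:
  1→14: 13 bp
  14→19: 5 bp
  19→31: 12 bp
  31→34: 3 bp
  34→49: 15 bp
  49→54: 5 bp
  54→66: 12 bp
  66→76: 10 bp
  76→1 (wrap): 88-76+1 = 13 bp

[3,5,5,10,12,12,13,13,15]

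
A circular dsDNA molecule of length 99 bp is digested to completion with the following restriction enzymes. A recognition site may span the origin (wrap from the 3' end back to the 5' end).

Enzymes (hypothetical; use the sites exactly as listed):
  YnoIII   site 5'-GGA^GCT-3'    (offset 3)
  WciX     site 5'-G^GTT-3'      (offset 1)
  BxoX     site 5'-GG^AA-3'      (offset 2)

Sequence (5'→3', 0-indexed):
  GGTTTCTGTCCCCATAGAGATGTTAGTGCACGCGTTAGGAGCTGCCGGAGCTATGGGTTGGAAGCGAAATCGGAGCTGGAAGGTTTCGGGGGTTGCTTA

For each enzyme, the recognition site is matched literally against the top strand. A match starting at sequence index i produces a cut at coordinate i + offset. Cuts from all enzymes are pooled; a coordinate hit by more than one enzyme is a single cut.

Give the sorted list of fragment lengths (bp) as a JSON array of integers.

[3,5,5,7,9,9,9,13,39]

Scan for sites:
  YnoIII (GGAGCT, off=3): starts [37, 46, 71] → cuts [40, 49, 74]
  WciX (GGTT, off=1): starts [0, 55, 81, 90] → cuts [1, 56, 82, 91]
  BxoX (GGAA, off=2): starts [59, 77] → cuts [61, 79]

Pooled cuts: [1, 40, 49, 56, 61, 74, 79, 82, 91]

Fragments:
  1→40: 39 bp
  40→49: 9 bp
  49→56: 7 bp
  56→61: 5 bp
  61→74: 13 bp
  74→79: 5 bp
  79→82: 3 bp
  82→91: 9 bp
  91→1 (wrap): 99-91+1 = 9 bp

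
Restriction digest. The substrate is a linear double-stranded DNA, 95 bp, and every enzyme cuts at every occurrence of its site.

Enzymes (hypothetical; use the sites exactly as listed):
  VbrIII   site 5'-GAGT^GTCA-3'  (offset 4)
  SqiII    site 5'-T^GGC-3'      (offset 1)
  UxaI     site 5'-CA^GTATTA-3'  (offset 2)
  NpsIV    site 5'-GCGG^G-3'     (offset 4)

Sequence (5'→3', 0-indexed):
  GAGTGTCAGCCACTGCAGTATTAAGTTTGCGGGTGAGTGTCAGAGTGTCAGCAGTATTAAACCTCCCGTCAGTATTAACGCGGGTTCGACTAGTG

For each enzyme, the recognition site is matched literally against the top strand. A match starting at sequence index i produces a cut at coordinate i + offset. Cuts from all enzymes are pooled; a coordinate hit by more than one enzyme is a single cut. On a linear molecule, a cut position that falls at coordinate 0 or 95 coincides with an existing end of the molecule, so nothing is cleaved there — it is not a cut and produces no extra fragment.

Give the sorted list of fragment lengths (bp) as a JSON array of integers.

Per-enzyme occurrences:
  VbrIII (GAGTGTCA, off=4): starts [0, 34, 42] → cuts [4, 38, 46]
  SqiII (TGGC, off=1): no sites
  UxaI (CAGTATTA, off=2): starts [15, 51, 69] → cuts [17, 53, 71]
  NpsIV (GCGGG, off=4): starts [28, 79] → cuts [32, 83]

All cut coordinates (distinct, sorted): [4, 17, 32, 38, 46, 53, 71, 83]

Fragment lengths:
  [0,4): 4 bp
  [4,17): 13 bp
  [17,32): 15 bp
  [32,38): 6 bp
  [38,46): 8 bp
  [46,53): 7 bp
  [53,71): 18 bp
  [71,83): 12 bp
  [83,95): 12 bp

[4,6,7,8,12,12,13,15,18]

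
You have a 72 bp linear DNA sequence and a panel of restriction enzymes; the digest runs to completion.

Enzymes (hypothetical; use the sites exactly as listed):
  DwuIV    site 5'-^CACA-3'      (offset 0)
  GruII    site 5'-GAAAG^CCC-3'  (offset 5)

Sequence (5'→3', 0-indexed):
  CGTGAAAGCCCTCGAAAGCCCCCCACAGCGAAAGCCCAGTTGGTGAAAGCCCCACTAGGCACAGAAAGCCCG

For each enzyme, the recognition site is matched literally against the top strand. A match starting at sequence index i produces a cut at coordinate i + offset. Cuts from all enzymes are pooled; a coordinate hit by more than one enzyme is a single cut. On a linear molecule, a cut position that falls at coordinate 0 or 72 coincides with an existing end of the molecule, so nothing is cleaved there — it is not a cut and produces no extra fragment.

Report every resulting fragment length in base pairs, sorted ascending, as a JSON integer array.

Per-enzyme occurrences:
  DwuIV CACA/0: at [23, 59] ⇒ [23, 59]
  GruII GAAAGCCC/5: at [3, 13, 29, 44, 63] ⇒ [8, 18, 34, 49, 68]

Pooled cuts: [8, 18, 23, 34, 49, 59, 68]

Fragment lengths:
  [0,8): 8 bp
  [8,18): 10 bp
  [18,23): 5 bp
  [23,34): 11 bp
  [34,49): 15 bp
  [49,59): 10 bp
  [59,68): 9 bp
  [68,72): 4 bp

[4,5,8,9,10,10,11,15]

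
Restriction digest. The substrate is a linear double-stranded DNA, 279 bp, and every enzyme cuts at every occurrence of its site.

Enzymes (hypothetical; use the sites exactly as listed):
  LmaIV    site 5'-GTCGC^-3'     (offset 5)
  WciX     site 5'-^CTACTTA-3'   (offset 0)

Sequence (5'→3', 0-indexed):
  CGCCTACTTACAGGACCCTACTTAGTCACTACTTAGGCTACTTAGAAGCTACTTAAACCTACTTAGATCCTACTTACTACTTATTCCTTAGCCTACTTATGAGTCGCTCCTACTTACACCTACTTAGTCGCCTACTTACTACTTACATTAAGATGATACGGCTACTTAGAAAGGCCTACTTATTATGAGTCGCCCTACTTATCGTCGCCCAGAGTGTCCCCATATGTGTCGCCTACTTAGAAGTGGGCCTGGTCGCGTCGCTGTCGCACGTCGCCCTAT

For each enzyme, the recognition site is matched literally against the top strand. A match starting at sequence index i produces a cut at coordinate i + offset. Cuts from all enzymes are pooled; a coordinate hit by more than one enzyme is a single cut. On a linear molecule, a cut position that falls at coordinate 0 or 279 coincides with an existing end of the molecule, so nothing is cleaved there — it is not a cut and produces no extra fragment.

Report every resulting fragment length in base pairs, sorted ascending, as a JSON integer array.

Per-enzyme occurrences:
  LmaIV (GTCGC, off=5): starts [102, 126, 188, 203, 227, 251, 256, 262, 269] → cuts [107, 131, 193, 208, 232, 256, 261, 267, 274]
  WciX (CTACTTA, off=0): starts [3, 17, 28, 37, 48, 58, 69, 76, 92, 109, 119, 131, 138, 161, 175, 194, 232] → cuts [3, 17, 28, 37, 48, 58, 69, 76, 92, 109, 119, 131, 138, 161, 175, 194, 232]

Pooled cuts: [3, 17, 28, 37, 48, 58, 69, 76, 92, 107, 109, 119, 131, 138, 161, 175, 193, 194, 208, 232, 256, 261, 267, 274]

Fragment lengths:
  [0,3): 3 bp
  [3,17): 14 bp
  [17,28): 11 bp
  [28,37): 9 bp
  [37,48): 11 bp
  [48,58): 10 bp
  [58,69): 11 bp
  [69,76): 7 bp
  [76,92): 16 bp
  [92,107): 15 bp
  [107,109): 2 bp
  [109,119): 10 bp
  [119,131): 12 bp
  [131,138): 7 bp
  [138,161): 23 bp
  [161,175): 14 bp
  [175,193): 18 bp
  [193,194): 1 bp
  [194,208): 14 bp
  [208,232): 24 bp
  [232,256): 24 bp
  [256,261): 5 bp
  [261,267): 6 bp
  [267,274): 7 bp
  [274,279): 5 bp

[1,2,3,5,5,6,7,7,7,9,10,10,11,11,11,12,14,14,14,15,16,18,23,24,24]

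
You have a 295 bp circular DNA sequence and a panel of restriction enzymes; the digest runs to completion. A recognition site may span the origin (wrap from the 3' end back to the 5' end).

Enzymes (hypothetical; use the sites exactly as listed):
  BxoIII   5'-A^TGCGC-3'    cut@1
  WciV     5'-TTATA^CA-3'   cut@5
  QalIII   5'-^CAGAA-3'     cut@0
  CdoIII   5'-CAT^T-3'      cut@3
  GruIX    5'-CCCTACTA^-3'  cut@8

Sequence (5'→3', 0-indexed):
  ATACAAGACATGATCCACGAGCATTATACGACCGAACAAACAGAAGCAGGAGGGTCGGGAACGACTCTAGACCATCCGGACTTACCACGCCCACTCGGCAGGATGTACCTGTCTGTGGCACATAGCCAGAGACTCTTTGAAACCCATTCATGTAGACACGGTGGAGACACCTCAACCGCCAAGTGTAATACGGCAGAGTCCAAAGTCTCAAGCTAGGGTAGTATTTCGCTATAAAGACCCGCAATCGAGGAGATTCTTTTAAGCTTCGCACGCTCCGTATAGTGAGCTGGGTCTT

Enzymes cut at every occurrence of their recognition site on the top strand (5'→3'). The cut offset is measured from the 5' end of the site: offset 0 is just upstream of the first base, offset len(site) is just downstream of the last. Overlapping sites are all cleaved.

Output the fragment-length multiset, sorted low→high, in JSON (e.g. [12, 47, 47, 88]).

[16,21,107,151]

Per-enzyme occurrences:
  BxoIII (ATGCGC, off=1): no sites
  WciV (TTATACA, off=5): starts [293] → cuts [3]
  QalIII (CAGAA, off=0): starts [40] → cuts [40]
  CdoIII (CATT, off=3): starts [21, 144] → cuts [24, 147]
  GruIX (CCCTACTA, off=8): no sites

Pooled cuts: [3, 24, 40, 147]

Fragment lengths:
  3→24: 21 bp
  24→40: 16 bp
  40→147: 107 bp
  147→3 (wrap): 295-147+3 = 151 bp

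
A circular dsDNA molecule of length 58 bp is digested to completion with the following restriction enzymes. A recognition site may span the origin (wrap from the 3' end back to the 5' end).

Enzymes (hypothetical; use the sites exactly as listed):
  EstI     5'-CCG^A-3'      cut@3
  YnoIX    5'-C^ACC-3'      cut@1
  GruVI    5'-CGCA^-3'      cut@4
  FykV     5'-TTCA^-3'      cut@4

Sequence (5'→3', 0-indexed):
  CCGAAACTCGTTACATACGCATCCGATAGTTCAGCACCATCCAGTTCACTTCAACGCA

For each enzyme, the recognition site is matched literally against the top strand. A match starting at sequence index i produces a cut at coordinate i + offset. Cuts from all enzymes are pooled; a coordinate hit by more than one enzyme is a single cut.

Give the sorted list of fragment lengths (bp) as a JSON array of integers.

[1,2,3,4,4,5,8,13,18]

Per-enzyme occurrences:
  EstI (CCGA, off=3): starts [0, 22] → cuts [3, 25]
  YnoIX (CACC, off=1): starts [34, 56] → cuts [35, 57]
  GruVI (CGCA, off=4): starts [17, 54] → cuts [0, 21]
  FykV (TTCA, off=4): starts [29, 44, 49] → cuts [33, 48, 53]

All cut coordinates (distinct, sorted): [0, 3, 21, 25, 33, 35, 48, 53, 57]

Fragments:
  0→3: 3 bp
  3→21: 18 bp
  21→25: 4 bp
  25→33: 8 bp
  33→35: 2 bp
  35→48: 13 bp
  48→53: 5 bp
  53→57: 4 bp
  57→0 (wrap): 58-57+0 = 1 bp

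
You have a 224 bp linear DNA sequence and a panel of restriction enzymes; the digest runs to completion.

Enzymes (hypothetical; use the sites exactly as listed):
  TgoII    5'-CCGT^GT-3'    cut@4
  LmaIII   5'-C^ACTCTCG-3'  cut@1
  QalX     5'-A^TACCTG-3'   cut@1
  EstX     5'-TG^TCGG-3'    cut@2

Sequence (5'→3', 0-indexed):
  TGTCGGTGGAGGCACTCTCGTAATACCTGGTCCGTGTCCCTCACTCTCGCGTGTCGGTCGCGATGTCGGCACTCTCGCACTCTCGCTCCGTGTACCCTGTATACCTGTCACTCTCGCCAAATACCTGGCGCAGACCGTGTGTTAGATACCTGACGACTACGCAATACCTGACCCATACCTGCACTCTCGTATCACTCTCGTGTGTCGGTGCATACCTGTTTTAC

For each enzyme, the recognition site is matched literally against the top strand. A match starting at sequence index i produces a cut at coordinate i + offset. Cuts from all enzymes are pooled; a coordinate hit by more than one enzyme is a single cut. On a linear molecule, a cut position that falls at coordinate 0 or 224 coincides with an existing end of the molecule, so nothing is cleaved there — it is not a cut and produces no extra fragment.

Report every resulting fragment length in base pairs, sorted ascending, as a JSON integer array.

[2,5,7,7,8,8,8,8,10,10,11,11,11,11,11,12,12,12,12,13,17,18]

Site scan:
  TgoII CCGTGT/4: at [31, 87, 134] ⇒ [35, 91, 138]
  LmaIII CACTCTCG/1: at [12, 41, 69, 77, 108, 181, 192] ⇒ [13, 42, 70, 78, 109, 182, 193]
  QalX ATACCTG/1: at [22, 100, 120, 145, 163, 174, 211] ⇒ [23, 101, 121, 146, 164, 175, 212]
  EstX TGTCGG/2: at [0, 51, 63, 202] ⇒ [2, 53, 65, 204]

All cut coordinates (distinct, sorted): [2, 13, 23, 35, 42, 53, 65, 70, 78, 91, 101, 109, 121, 138, 146, 164, 175, 182, 193, 204, 212]

Fragments:
  [0,2): 2 bp
  [2,13): 11 bp
  [13,23): 10 bp
  [23,35): 12 bp
  [35,42): 7 bp
  [42,53): 11 bp
  [53,65): 12 bp
  [65,70): 5 bp
  [70,78): 8 bp
  [78,91): 13 bp
  [91,101): 10 bp
  [101,109): 8 bp
  [109,121): 12 bp
  [121,138): 17 bp
  [138,146): 8 bp
  [146,164): 18 bp
  [164,175): 11 bp
  [175,182): 7 bp
  [182,193): 11 bp
  [193,204): 11 bp
  [204,212): 8 bp
  [212,224): 12 bp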